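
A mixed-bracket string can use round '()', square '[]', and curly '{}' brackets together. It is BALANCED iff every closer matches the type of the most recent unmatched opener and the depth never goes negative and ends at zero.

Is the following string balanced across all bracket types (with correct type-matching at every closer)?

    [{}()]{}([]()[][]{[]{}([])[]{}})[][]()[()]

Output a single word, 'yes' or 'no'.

pos 0: push '['; stack = [
pos 1: push '{'; stack = [{
pos 2: '}' matches '{'; pop; stack = [
pos 3: push '('; stack = [(
pos 4: ')' matches '('; pop; stack = [
pos 5: ']' matches '['; pop; stack = (empty)
pos 6: push '{'; stack = {
pos 7: '}' matches '{'; pop; stack = (empty)
pos 8: push '('; stack = (
pos 9: push '['; stack = ([
pos 10: ']' matches '['; pop; stack = (
pos 11: push '('; stack = ((
pos 12: ')' matches '('; pop; stack = (
pos 13: push '['; stack = ([
pos 14: ']' matches '['; pop; stack = (
pos 15: push '['; stack = ([
pos 16: ']' matches '['; pop; stack = (
pos 17: push '{'; stack = ({
pos 18: push '['; stack = ({[
pos 19: ']' matches '['; pop; stack = ({
pos 20: push '{'; stack = ({{
pos 21: '}' matches '{'; pop; stack = ({
pos 22: push '('; stack = ({(
pos 23: push '['; stack = ({([
pos 24: ']' matches '['; pop; stack = ({(
pos 25: ')' matches '('; pop; stack = ({
pos 26: push '['; stack = ({[
pos 27: ']' matches '['; pop; stack = ({
pos 28: push '{'; stack = ({{
pos 29: '}' matches '{'; pop; stack = ({
pos 30: '}' matches '{'; pop; stack = (
pos 31: ')' matches '('; pop; stack = (empty)
pos 32: push '['; stack = [
pos 33: ']' matches '['; pop; stack = (empty)
pos 34: push '['; stack = [
pos 35: ']' matches '['; pop; stack = (empty)
pos 36: push '('; stack = (
pos 37: ')' matches '('; pop; stack = (empty)
pos 38: push '['; stack = [
pos 39: push '('; stack = [(
pos 40: ')' matches '('; pop; stack = [
pos 41: ']' matches '['; pop; stack = (empty)
end: stack empty → VALID
Verdict: properly nested → yes

Answer: yes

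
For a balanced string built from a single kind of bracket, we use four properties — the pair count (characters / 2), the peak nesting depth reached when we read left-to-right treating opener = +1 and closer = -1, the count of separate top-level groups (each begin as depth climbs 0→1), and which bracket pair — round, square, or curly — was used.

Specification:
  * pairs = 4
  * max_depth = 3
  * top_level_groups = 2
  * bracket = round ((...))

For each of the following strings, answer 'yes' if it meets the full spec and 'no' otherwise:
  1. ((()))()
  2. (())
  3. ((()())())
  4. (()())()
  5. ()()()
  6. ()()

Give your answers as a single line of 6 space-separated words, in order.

Answer: yes no no no no no

Derivation:
String 1 '((()))()': depth seq [1 2 3 2 1 0 1 0]
  -> pairs=4 depth=3 groups=2 -> yes
String 2 '(())': depth seq [1 2 1 0]
  -> pairs=2 depth=2 groups=1 -> no
String 3 '((()())())': depth seq [1 2 3 2 3 2 1 2 1 0]
  -> pairs=5 depth=3 groups=1 -> no
String 4 '(()())()': depth seq [1 2 1 2 1 0 1 0]
  -> pairs=4 depth=2 groups=2 -> no
String 5 '()()()': depth seq [1 0 1 0 1 0]
  -> pairs=3 depth=1 groups=3 -> no
String 6 '()()': depth seq [1 0 1 0]
  -> pairs=2 depth=1 groups=2 -> no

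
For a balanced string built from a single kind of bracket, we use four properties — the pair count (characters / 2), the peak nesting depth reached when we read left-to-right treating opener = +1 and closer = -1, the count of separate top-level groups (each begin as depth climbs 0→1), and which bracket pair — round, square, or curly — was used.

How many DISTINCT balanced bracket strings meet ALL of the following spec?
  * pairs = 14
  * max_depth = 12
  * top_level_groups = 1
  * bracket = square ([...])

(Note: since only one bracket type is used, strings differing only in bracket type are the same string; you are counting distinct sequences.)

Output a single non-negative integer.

Answer: 250

Derivation:
Spec: pairs=14 depth=12 groups=1
Count(depth <= 12) = 742876
Count(depth <= 11) = 742626
Count(depth == 12) = 742876 - 742626 = 250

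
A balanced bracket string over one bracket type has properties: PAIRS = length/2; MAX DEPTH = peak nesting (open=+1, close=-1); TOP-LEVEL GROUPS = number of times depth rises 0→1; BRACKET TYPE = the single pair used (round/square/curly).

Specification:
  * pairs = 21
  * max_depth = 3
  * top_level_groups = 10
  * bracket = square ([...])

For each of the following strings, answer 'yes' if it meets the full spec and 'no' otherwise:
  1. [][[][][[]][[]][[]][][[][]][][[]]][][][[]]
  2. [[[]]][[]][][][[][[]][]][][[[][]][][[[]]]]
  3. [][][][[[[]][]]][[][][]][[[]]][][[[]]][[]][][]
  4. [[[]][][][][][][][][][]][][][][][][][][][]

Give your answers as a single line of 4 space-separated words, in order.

Answer: no no no yes

Derivation:
String 1 '[][[][][[]][[]][[]][][[][]][][[]]][][][[]]': depth seq [1 0 1 2 1 2 1 2 3 2 1 2 3 2 1 2 3 2 1 2 1 2 3 2 3 2 1 2 1 2 3 2 1 0 1 0 1 0 1 2 1 0]
  -> pairs=21 depth=3 groups=5 -> no
String 2 '[[[]]][[]][][][[][[]][]][][[[][]][][[[]]]]': depth seq [1 2 3 2 1 0 1 2 1 0 1 0 1 0 1 2 1 2 3 2 1 2 1 0 1 0 1 2 3 2 3 2 1 2 1 2 3 4 3 2 1 0]
  -> pairs=21 depth=4 groups=7 -> no
String 3 '[][][][[[[]][]]][[][][]][[[]]][][[[]]][[]][][]': depth seq [1 0 1 0 1 0 1 2 3 4 3 2 3 2 1 0 1 2 1 2 1 2 1 0 1 2 3 2 1 0 1 0 1 2 3 2 1 0 1 2 1 0 1 0 1 0]
  -> pairs=23 depth=4 groups=11 -> no
String 4 '[[[]][][][][][][][][][]][][][][][][][][][]': depth seq [1 2 3 2 1 2 1 2 1 2 1 2 1 2 1 2 1 2 1 2 1 2 1 0 1 0 1 0 1 0 1 0 1 0 1 0 1 0 1 0 1 0]
  -> pairs=21 depth=3 groups=10 -> yes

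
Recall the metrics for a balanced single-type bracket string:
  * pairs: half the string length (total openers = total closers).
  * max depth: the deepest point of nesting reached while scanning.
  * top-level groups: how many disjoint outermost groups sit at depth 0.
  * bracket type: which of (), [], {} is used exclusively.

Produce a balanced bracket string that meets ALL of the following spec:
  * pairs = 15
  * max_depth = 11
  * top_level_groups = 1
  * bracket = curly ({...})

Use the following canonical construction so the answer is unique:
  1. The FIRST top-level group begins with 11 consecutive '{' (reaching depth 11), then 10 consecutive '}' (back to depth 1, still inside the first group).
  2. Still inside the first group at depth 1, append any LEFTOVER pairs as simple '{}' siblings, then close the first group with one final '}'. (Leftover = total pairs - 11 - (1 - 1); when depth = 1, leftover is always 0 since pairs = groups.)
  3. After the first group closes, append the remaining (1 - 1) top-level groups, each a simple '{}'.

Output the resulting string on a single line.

Answer: {{{{{{{{{{{}}}}}}}}}}{}{}{}{}}

Derivation:
Spec: pairs=15 depth=11 groups=1
Leftover pairs = 15 - 11 - (1-1) = 4
First group: deep chain of depth 11 + 4 sibling pairs
Remaining 0 groups: simple '{}' each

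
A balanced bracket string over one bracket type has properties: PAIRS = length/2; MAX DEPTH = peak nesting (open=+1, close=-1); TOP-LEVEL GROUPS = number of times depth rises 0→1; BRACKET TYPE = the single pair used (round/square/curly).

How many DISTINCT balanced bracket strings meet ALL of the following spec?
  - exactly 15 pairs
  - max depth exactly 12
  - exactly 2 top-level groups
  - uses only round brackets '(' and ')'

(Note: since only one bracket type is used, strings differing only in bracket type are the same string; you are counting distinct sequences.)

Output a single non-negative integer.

Spec: pairs=15 depth=12 groups=2
Count(depth <= 12) = 2674390
Count(depth <= 11) = 2673844
Count(depth == 12) = 2674390 - 2673844 = 546

Answer: 546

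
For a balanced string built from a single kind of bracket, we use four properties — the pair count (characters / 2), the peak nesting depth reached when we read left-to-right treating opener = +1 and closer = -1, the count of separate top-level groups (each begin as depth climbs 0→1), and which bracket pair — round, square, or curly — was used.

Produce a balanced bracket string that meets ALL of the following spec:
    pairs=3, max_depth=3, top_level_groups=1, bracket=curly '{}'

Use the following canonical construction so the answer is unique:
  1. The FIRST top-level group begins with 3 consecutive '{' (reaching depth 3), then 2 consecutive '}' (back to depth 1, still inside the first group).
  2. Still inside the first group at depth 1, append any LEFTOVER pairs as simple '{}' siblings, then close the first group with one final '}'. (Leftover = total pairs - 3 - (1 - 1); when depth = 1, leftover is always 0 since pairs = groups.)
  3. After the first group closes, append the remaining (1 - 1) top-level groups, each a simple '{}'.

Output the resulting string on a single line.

Spec: pairs=3 depth=3 groups=1
Leftover pairs = 3 - 3 - (1-1) = 0
First group: deep chain of depth 3 + 0 sibling pairs
Remaining 0 groups: simple '{}' each

Answer: {{{}}}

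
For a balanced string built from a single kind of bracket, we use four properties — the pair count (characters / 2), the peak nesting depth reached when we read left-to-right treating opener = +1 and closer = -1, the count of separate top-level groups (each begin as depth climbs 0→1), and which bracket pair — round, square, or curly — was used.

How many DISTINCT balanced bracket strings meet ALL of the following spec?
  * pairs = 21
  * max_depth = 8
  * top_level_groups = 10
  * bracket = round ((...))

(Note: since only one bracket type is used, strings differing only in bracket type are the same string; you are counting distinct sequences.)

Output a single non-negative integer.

Answer: 193440

Derivation:
Spec: pairs=21 depth=8 groups=10
Count(depth <= 8) = 40284190
Count(depth <= 7) = 40090750
Count(depth == 8) = 40284190 - 40090750 = 193440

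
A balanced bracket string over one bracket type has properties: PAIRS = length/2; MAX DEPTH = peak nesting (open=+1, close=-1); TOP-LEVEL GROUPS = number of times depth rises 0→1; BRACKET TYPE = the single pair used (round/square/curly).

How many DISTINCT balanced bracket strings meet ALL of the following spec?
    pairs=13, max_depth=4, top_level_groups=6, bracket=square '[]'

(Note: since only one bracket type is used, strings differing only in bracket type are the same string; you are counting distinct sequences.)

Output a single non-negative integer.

Answer: 8544

Derivation:
Spec: pairs=13 depth=4 groups=6
Count(depth <= 4) = 19380
Count(depth <= 3) = 10836
Count(depth == 4) = 19380 - 10836 = 8544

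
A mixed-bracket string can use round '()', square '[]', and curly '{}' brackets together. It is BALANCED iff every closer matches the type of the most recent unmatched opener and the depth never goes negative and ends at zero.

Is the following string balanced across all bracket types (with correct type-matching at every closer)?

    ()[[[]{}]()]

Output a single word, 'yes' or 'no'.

pos 0: push '('; stack = (
pos 1: ')' matches '('; pop; stack = (empty)
pos 2: push '['; stack = [
pos 3: push '['; stack = [[
pos 4: push '['; stack = [[[
pos 5: ']' matches '['; pop; stack = [[
pos 6: push '{'; stack = [[{
pos 7: '}' matches '{'; pop; stack = [[
pos 8: ']' matches '['; pop; stack = [
pos 9: push '('; stack = [(
pos 10: ')' matches '('; pop; stack = [
pos 11: ']' matches '['; pop; stack = (empty)
end: stack empty → VALID
Verdict: properly nested → yes

Answer: yes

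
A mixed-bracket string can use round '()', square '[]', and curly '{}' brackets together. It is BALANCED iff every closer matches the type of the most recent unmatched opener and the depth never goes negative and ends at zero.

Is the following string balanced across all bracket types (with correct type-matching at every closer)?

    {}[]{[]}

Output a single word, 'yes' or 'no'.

Answer: yes

Derivation:
pos 0: push '{'; stack = {
pos 1: '}' matches '{'; pop; stack = (empty)
pos 2: push '['; stack = [
pos 3: ']' matches '['; pop; stack = (empty)
pos 4: push '{'; stack = {
pos 5: push '['; stack = {[
pos 6: ']' matches '['; pop; stack = {
pos 7: '}' matches '{'; pop; stack = (empty)
end: stack empty → VALID
Verdict: properly nested → yes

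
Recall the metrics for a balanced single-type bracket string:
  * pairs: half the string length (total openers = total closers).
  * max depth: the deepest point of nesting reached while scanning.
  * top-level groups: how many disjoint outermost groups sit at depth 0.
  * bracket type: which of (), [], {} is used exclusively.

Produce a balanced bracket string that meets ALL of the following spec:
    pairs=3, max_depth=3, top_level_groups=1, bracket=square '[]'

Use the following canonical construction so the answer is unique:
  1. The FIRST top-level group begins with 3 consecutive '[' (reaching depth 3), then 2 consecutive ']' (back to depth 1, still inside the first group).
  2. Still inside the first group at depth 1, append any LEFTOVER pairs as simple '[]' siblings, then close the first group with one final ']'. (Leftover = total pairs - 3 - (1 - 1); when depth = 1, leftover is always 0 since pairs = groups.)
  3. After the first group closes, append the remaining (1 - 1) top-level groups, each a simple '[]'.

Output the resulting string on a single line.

Answer: [[[]]]

Derivation:
Spec: pairs=3 depth=3 groups=1
Leftover pairs = 3 - 3 - (1-1) = 0
First group: deep chain of depth 3 + 0 sibling pairs
Remaining 0 groups: simple '[]' each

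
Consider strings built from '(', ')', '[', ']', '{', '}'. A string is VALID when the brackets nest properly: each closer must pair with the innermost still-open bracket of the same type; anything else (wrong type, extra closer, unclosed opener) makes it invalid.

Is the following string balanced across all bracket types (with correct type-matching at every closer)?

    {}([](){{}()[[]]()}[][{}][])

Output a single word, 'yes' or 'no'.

Answer: yes

Derivation:
pos 0: push '{'; stack = {
pos 1: '}' matches '{'; pop; stack = (empty)
pos 2: push '('; stack = (
pos 3: push '['; stack = ([
pos 4: ']' matches '['; pop; stack = (
pos 5: push '('; stack = ((
pos 6: ')' matches '('; pop; stack = (
pos 7: push '{'; stack = ({
pos 8: push '{'; stack = ({{
pos 9: '}' matches '{'; pop; stack = ({
pos 10: push '('; stack = ({(
pos 11: ')' matches '('; pop; stack = ({
pos 12: push '['; stack = ({[
pos 13: push '['; stack = ({[[
pos 14: ']' matches '['; pop; stack = ({[
pos 15: ']' matches '['; pop; stack = ({
pos 16: push '('; stack = ({(
pos 17: ')' matches '('; pop; stack = ({
pos 18: '}' matches '{'; pop; stack = (
pos 19: push '['; stack = ([
pos 20: ']' matches '['; pop; stack = (
pos 21: push '['; stack = ([
pos 22: push '{'; stack = ([{
pos 23: '}' matches '{'; pop; stack = ([
pos 24: ']' matches '['; pop; stack = (
pos 25: push '['; stack = ([
pos 26: ']' matches '['; pop; stack = (
pos 27: ')' matches '('; pop; stack = (empty)
end: stack empty → VALID
Verdict: properly nested → yes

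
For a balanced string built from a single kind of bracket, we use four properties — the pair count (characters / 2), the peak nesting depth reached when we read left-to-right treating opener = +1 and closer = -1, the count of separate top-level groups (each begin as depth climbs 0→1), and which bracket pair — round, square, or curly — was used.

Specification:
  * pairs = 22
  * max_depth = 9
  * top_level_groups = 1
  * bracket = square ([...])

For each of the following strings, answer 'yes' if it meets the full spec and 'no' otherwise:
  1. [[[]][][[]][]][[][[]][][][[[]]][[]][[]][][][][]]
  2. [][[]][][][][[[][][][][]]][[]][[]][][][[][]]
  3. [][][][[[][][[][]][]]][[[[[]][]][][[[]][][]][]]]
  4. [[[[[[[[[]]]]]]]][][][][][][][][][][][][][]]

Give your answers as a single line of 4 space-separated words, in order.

String 1 '[[[]][][[]][]][[][[]][][][[[]]][[]][[]][][][][]]': depth seq [1 2 3 2 1 2 1 2 3 2 1 2 1 0 1 2 1 2 3 2 1 2 1 2 1 2 3 4 3 2 1 2 3 2 1 2 3 2 1 2 1 2 1 2 1 2 1 0]
  -> pairs=24 depth=4 groups=2 -> no
String 2 '[][[]][][][][[[][][][][]]][[]][[]][][][[][]]': depth seq [1 0 1 2 1 0 1 0 1 0 1 0 1 2 3 2 3 2 3 2 3 2 3 2 1 0 1 2 1 0 1 2 1 0 1 0 1 0 1 2 1 2 1 0]
  -> pairs=22 depth=3 groups=11 -> no
String 3 '[][][][[[][][[][]][]]][[[[[]][]][][[[]][][]][]]]': depth seq [1 0 1 0 1 0 1 2 3 2 3 2 3 4 3 4 3 2 3 2 1 0 1 2 3 4 5 4 3 4 3 2 3 2 3 4 5 4 3 4 3 4 3 2 3 2 1 0]
  -> pairs=24 depth=5 groups=5 -> no
String 4 '[[[[[[[[[]]]]]]]][][][][][][][][][][][][][]]': depth seq [1 2 3 4 5 6 7 8 9 8 7 6 5 4 3 2 1 2 1 2 1 2 1 2 1 2 1 2 1 2 1 2 1 2 1 2 1 2 1 2 1 2 1 0]
  -> pairs=22 depth=9 groups=1 -> yes

Answer: no no no yes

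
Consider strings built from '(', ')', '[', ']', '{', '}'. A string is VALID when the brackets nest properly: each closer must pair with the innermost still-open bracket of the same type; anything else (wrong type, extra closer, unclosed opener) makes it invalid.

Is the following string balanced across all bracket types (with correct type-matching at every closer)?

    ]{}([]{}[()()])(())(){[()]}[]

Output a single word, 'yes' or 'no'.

pos 0: saw closer ']' but stack is empty → INVALID
Verdict: unmatched closer ']' at position 0 → no

Answer: no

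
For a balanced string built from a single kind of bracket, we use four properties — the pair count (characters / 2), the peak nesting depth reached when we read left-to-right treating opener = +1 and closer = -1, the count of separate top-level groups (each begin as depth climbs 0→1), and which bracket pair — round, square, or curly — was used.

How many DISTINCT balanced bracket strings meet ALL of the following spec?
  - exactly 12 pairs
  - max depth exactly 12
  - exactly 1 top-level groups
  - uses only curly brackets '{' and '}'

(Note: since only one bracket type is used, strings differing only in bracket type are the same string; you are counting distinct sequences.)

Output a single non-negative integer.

Spec: pairs=12 depth=12 groups=1
Count(depth <= 12) = 58786
Count(depth <= 11) = 58785
Count(depth == 12) = 58786 - 58785 = 1

Answer: 1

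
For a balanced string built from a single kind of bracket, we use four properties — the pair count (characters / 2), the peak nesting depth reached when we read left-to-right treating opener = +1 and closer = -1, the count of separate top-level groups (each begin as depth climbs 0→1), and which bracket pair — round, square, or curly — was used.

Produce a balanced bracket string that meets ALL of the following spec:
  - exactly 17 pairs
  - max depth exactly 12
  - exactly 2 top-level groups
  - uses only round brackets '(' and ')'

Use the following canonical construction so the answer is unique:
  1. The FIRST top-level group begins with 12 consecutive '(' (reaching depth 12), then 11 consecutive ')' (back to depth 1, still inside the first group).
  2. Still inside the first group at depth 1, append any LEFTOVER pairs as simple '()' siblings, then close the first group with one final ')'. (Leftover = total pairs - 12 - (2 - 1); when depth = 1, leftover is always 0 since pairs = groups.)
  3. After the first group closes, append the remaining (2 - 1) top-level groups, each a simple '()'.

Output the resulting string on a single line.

Spec: pairs=17 depth=12 groups=2
Leftover pairs = 17 - 12 - (2-1) = 4
First group: deep chain of depth 12 + 4 sibling pairs
Remaining 1 groups: simple '()' each

Answer: (((((((((((()))))))))))()()()())()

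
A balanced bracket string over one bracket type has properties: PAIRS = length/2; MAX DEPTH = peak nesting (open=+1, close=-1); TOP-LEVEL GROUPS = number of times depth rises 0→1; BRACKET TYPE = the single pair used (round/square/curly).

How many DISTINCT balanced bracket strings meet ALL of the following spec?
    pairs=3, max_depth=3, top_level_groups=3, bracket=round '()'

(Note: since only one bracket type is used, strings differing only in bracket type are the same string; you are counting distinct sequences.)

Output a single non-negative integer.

Answer: 0

Derivation:
Spec: pairs=3 depth=3 groups=3
Count(depth <= 3) = 1
Count(depth <= 2) = 1
Count(depth == 3) = 1 - 1 = 0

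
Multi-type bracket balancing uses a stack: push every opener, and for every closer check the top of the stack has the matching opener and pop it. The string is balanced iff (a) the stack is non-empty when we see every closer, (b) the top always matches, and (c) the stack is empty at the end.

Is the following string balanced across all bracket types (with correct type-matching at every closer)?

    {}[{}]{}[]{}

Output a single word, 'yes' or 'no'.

Answer: yes

Derivation:
pos 0: push '{'; stack = {
pos 1: '}' matches '{'; pop; stack = (empty)
pos 2: push '['; stack = [
pos 3: push '{'; stack = [{
pos 4: '}' matches '{'; pop; stack = [
pos 5: ']' matches '['; pop; stack = (empty)
pos 6: push '{'; stack = {
pos 7: '}' matches '{'; pop; stack = (empty)
pos 8: push '['; stack = [
pos 9: ']' matches '['; pop; stack = (empty)
pos 10: push '{'; stack = {
pos 11: '}' matches '{'; pop; stack = (empty)
end: stack empty → VALID
Verdict: properly nested → yes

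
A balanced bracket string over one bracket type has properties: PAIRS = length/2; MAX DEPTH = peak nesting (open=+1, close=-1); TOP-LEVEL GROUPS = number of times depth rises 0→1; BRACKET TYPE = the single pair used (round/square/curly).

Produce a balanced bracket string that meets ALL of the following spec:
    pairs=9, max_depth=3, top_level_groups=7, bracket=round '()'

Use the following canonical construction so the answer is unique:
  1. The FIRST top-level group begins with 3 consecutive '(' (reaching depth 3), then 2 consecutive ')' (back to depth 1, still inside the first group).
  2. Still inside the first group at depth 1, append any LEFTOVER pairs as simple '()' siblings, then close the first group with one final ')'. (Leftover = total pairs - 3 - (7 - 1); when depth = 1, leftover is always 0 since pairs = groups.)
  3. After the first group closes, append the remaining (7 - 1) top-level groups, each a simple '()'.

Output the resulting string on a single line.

Spec: pairs=9 depth=3 groups=7
Leftover pairs = 9 - 3 - (7-1) = 0
First group: deep chain of depth 3 + 0 sibling pairs
Remaining 6 groups: simple '()' each

Answer: ((()))()()()()()()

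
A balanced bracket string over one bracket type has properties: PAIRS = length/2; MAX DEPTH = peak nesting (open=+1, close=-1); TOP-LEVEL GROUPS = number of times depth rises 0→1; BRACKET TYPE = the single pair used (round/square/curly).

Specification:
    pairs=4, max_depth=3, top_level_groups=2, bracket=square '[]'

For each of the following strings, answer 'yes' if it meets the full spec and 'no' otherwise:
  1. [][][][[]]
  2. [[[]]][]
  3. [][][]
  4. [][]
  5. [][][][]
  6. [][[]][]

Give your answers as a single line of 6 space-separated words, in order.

String 1 '[][][][[]]': depth seq [1 0 1 0 1 0 1 2 1 0]
  -> pairs=5 depth=2 groups=4 -> no
String 2 '[[[]]][]': depth seq [1 2 3 2 1 0 1 0]
  -> pairs=4 depth=3 groups=2 -> yes
String 3 '[][][]': depth seq [1 0 1 0 1 0]
  -> pairs=3 depth=1 groups=3 -> no
String 4 '[][]': depth seq [1 0 1 0]
  -> pairs=2 depth=1 groups=2 -> no
String 5 '[][][][]': depth seq [1 0 1 0 1 0 1 0]
  -> pairs=4 depth=1 groups=4 -> no
String 6 '[][[]][]': depth seq [1 0 1 2 1 0 1 0]
  -> pairs=4 depth=2 groups=3 -> no

Answer: no yes no no no no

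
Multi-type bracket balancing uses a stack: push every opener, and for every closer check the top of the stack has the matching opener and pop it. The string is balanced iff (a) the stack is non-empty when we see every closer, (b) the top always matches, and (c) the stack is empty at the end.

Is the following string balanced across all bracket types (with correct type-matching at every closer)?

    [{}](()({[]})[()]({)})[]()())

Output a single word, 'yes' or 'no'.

Answer: no

Derivation:
pos 0: push '['; stack = [
pos 1: push '{'; stack = [{
pos 2: '}' matches '{'; pop; stack = [
pos 3: ']' matches '['; pop; stack = (empty)
pos 4: push '('; stack = (
pos 5: push '('; stack = ((
pos 6: ')' matches '('; pop; stack = (
pos 7: push '('; stack = ((
pos 8: push '{'; stack = (({
pos 9: push '['; stack = (({[
pos 10: ']' matches '['; pop; stack = (({
pos 11: '}' matches '{'; pop; stack = ((
pos 12: ')' matches '('; pop; stack = (
pos 13: push '['; stack = ([
pos 14: push '('; stack = ([(
pos 15: ')' matches '('; pop; stack = ([
pos 16: ']' matches '['; pop; stack = (
pos 17: push '('; stack = ((
pos 18: push '{'; stack = (({
pos 19: saw closer ')' but top of stack is '{' (expected '}') → INVALID
Verdict: type mismatch at position 19: ')' closes '{' → no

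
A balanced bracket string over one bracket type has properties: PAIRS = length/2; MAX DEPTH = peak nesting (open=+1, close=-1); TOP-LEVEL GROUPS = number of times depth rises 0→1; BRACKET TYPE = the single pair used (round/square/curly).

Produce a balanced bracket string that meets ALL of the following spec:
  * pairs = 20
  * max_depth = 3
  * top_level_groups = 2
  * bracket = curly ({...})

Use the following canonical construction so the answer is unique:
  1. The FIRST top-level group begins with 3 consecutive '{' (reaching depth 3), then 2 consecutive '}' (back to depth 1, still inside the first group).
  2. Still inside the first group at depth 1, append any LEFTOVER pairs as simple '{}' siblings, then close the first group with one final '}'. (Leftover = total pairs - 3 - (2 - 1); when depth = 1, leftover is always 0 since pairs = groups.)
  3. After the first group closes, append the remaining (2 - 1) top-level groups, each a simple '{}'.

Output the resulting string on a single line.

Spec: pairs=20 depth=3 groups=2
Leftover pairs = 20 - 3 - (2-1) = 16
First group: deep chain of depth 3 + 16 sibling pairs
Remaining 1 groups: simple '{}' each

Answer: {{{}}{}{}{}{}{}{}{}{}{}{}{}{}{}{}{}{}}{}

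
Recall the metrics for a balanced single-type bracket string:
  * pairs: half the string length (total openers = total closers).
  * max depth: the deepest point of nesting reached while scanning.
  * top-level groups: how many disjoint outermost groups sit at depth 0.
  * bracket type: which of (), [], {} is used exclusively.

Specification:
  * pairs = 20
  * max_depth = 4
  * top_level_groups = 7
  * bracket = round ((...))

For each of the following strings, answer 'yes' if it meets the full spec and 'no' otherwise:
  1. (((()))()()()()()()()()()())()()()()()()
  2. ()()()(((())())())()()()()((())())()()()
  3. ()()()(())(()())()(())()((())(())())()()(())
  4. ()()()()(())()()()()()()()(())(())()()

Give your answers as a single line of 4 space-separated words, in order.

Answer: yes no no no

Derivation:
String 1 '(((()))()()()()()()()()()())()()()()()()': depth seq [1 2 3 4 3 2 1 2 1 2 1 2 1 2 1 2 1 2 1 2 1 2 1 2 1 2 1 0 1 0 1 0 1 0 1 0 1 0 1 0]
  -> pairs=20 depth=4 groups=7 -> yes
String 2 '()()()(((())())())()()()()((())())()()()': depth seq [1 0 1 0 1 0 1 2 3 4 3 2 3 2 1 2 1 0 1 0 1 0 1 0 1 0 1 2 3 2 1 2 1 0 1 0 1 0 1 0]
  -> pairs=20 depth=4 groups=12 -> no
String 3 '()()()(())(()())()(())()((())(())())()()(())': depth seq [1 0 1 0 1 0 1 2 1 0 1 2 1 2 1 0 1 0 1 2 1 0 1 0 1 2 3 2 1 2 3 2 1 2 1 0 1 0 1 0 1 2 1 0]
  -> pairs=22 depth=3 groups=12 -> no
String 4 '()()()()(())()()()()()()()(())(())()()': depth seq [1 0 1 0 1 0 1 0 1 2 1 0 1 0 1 0 1 0 1 0 1 0 1 0 1 0 1 2 1 0 1 2 1 0 1 0 1 0]
  -> pairs=19 depth=2 groups=16 -> no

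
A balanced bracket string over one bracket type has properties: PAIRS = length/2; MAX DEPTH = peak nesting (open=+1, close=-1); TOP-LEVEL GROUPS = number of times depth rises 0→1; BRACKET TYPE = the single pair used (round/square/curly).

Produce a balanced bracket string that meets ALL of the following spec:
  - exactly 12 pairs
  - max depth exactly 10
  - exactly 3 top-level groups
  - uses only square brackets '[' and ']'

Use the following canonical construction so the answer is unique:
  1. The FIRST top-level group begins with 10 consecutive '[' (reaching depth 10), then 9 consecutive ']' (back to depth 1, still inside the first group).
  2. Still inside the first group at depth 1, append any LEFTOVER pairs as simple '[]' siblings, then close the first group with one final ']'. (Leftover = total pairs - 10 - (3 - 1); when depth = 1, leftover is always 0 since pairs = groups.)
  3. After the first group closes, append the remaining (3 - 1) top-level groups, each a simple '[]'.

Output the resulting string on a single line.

Answer: [[[[[[[[[[]]]]]]]]]][][]

Derivation:
Spec: pairs=12 depth=10 groups=3
Leftover pairs = 12 - 10 - (3-1) = 0
First group: deep chain of depth 10 + 0 sibling pairs
Remaining 2 groups: simple '[]' each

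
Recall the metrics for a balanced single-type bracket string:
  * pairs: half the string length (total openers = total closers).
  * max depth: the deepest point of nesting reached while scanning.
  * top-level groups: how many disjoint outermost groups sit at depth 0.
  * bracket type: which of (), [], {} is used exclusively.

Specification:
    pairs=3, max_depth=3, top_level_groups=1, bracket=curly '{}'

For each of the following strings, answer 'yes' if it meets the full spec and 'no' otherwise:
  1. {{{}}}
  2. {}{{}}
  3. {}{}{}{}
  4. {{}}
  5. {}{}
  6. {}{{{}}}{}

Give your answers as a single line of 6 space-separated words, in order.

String 1 '{{{}}}': depth seq [1 2 3 2 1 0]
  -> pairs=3 depth=3 groups=1 -> yes
String 2 '{}{{}}': depth seq [1 0 1 2 1 0]
  -> pairs=3 depth=2 groups=2 -> no
String 3 '{}{}{}{}': depth seq [1 0 1 0 1 0 1 0]
  -> pairs=4 depth=1 groups=4 -> no
String 4 '{{}}': depth seq [1 2 1 0]
  -> pairs=2 depth=2 groups=1 -> no
String 5 '{}{}': depth seq [1 0 1 0]
  -> pairs=2 depth=1 groups=2 -> no
String 6 '{}{{{}}}{}': depth seq [1 0 1 2 3 2 1 0 1 0]
  -> pairs=5 depth=3 groups=3 -> no

Answer: yes no no no no no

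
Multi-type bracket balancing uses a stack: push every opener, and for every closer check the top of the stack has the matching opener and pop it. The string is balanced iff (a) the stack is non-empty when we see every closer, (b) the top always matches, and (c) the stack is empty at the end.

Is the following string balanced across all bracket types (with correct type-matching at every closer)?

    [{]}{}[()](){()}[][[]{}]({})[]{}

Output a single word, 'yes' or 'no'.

Answer: no

Derivation:
pos 0: push '['; stack = [
pos 1: push '{'; stack = [{
pos 2: saw closer ']' but top of stack is '{' (expected '}') → INVALID
Verdict: type mismatch at position 2: ']' closes '{' → no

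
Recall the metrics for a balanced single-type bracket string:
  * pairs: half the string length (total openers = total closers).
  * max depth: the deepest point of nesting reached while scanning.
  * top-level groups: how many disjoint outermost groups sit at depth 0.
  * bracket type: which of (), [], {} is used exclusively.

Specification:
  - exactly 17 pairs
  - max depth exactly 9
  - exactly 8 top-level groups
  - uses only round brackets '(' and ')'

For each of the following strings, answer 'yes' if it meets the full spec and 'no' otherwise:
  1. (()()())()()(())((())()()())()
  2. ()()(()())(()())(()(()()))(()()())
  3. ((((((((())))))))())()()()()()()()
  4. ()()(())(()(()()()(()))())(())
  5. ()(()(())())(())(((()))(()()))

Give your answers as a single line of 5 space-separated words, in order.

Answer: no no yes no no

Derivation:
String 1 '(()()())()()(())((())()()())()': depth seq [1 2 1 2 1 2 1 0 1 0 1 0 1 2 1 0 1 2 3 2 1 2 1 2 1 2 1 0 1 0]
  -> pairs=15 depth=3 groups=6 -> no
String 2 '()()(()())(()())(()(()()))(()()())': depth seq [1 0 1 0 1 2 1 2 1 0 1 2 1 2 1 0 1 2 1 2 3 2 3 2 1 0 1 2 1 2 1 2 1 0]
  -> pairs=17 depth=3 groups=6 -> no
String 3 '((((((((())))))))())()()()()()()()': depth seq [1 2 3 4 5 6 7 8 9 8 7 6 5 4 3 2 1 2 1 0 1 0 1 0 1 0 1 0 1 0 1 0 1 0]
  -> pairs=17 depth=9 groups=8 -> yes
String 4 '()()(())(()(()()()(()))())(())': depth seq [1 0 1 0 1 2 1 0 1 2 1 2 3 2 3 2 3 2 3 4 3 2 1 2 1 0 1 2 1 0]
  -> pairs=15 depth=4 groups=5 -> no
String 5 '()(()(())())(())(((()))(()()))': depth seq [1 0 1 2 1 2 3 2 1 2 1 0 1 2 1 0 1 2 3 4 3 2 1 2 3 2 3 2 1 0]
  -> pairs=15 depth=4 groups=4 -> no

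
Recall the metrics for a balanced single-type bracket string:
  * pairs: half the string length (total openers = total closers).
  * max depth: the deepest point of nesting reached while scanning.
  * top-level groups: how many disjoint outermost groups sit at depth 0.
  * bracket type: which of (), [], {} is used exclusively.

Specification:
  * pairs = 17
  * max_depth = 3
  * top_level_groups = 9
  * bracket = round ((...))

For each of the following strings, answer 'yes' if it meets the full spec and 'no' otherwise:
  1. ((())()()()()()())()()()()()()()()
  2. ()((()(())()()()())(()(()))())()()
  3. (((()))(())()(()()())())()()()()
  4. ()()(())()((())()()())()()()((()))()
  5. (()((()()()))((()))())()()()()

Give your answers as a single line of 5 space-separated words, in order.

Answer: yes no no no no

Derivation:
String 1 '((())()()()()()())()()()()()()()()': depth seq [1 2 3 2 1 2 1 2 1 2 1 2 1 2 1 2 1 0 1 0 1 0 1 0 1 0 1 0 1 0 1 0 1 0]
  -> pairs=17 depth=3 groups=9 -> yes
String 2 '()((()(())()()()())(()(()))())()()': depth seq [1 0 1 2 3 2 3 4 3 2 3 2 3 2 3 2 3 2 1 2 3 2 3 4 3 2 1 2 1 0 1 0 1 0]
  -> pairs=17 depth=4 groups=4 -> no
String 3 '(((()))(())()(()()())())()()()()': depth seq [1 2 3 4 3 2 1 2 3 2 1 2 1 2 3 2 3 2 3 2 1 2 1 0 1 0 1 0 1 0 1 0]
  -> pairs=16 depth=4 groups=5 -> no
String 4 '()()(())()((())()()())()()()((()))()': depth seq [1 0 1 0 1 2 1 0 1 0 1 2 3 2 1 2 1 2 1 2 1 0 1 0 1 0 1 0 1 2 3 2 1 0 1 0]
  -> pairs=18 depth=3 groups=10 -> no
String 5 '(()((()()()))((()))())()()()()': depth seq [1 2 1 2 3 4 3 4 3 4 3 2 1 2 3 4 3 2 1 2 1 0 1 0 1 0 1 0 1 0]
  -> pairs=15 depth=4 groups=5 -> no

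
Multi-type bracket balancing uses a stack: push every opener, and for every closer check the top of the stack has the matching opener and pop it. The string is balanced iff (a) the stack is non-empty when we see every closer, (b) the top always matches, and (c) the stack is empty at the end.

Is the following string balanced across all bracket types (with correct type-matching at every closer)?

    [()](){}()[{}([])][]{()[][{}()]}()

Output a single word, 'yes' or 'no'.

pos 0: push '['; stack = [
pos 1: push '('; stack = [(
pos 2: ')' matches '('; pop; stack = [
pos 3: ']' matches '['; pop; stack = (empty)
pos 4: push '('; stack = (
pos 5: ')' matches '('; pop; stack = (empty)
pos 6: push '{'; stack = {
pos 7: '}' matches '{'; pop; stack = (empty)
pos 8: push '('; stack = (
pos 9: ')' matches '('; pop; stack = (empty)
pos 10: push '['; stack = [
pos 11: push '{'; stack = [{
pos 12: '}' matches '{'; pop; stack = [
pos 13: push '('; stack = [(
pos 14: push '['; stack = [([
pos 15: ']' matches '['; pop; stack = [(
pos 16: ')' matches '('; pop; stack = [
pos 17: ']' matches '['; pop; stack = (empty)
pos 18: push '['; stack = [
pos 19: ']' matches '['; pop; stack = (empty)
pos 20: push '{'; stack = {
pos 21: push '('; stack = {(
pos 22: ')' matches '('; pop; stack = {
pos 23: push '['; stack = {[
pos 24: ']' matches '['; pop; stack = {
pos 25: push '['; stack = {[
pos 26: push '{'; stack = {[{
pos 27: '}' matches '{'; pop; stack = {[
pos 28: push '('; stack = {[(
pos 29: ')' matches '('; pop; stack = {[
pos 30: ']' matches '['; pop; stack = {
pos 31: '}' matches '{'; pop; stack = (empty)
pos 32: push '('; stack = (
pos 33: ')' matches '('; pop; stack = (empty)
end: stack empty → VALID
Verdict: properly nested → yes

Answer: yes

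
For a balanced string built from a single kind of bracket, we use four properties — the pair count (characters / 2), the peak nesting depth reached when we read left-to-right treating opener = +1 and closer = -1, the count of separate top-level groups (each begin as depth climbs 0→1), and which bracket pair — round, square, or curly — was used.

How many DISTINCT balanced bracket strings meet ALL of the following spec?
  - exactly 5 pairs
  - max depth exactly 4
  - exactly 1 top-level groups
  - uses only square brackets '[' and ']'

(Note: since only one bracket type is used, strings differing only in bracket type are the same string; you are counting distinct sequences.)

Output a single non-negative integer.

Answer: 5

Derivation:
Spec: pairs=5 depth=4 groups=1
Count(depth <= 4) = 13
Count(depth <= 3) = 8
Count(depth == 4) = 13 - 8 = 5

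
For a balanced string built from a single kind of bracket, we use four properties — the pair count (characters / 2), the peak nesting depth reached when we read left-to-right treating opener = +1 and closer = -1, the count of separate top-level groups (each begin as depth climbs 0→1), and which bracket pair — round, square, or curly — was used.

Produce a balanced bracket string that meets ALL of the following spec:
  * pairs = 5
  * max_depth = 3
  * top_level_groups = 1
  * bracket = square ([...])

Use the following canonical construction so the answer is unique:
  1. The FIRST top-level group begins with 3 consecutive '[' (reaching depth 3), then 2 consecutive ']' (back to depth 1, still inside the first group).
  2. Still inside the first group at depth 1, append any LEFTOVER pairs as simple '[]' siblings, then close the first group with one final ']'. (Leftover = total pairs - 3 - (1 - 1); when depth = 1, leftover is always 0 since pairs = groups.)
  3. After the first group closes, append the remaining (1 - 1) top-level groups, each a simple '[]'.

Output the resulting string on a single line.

Answer: [[[]][][]]

Derivation:
Spec: pairs=5 depth=3 groups=1
Leftover pairs = 5 - 3 - (1-1) = 2
First group: deep chain of depth 3 + 2 sibling pairs
Remaining 0 groups: simple '[]' each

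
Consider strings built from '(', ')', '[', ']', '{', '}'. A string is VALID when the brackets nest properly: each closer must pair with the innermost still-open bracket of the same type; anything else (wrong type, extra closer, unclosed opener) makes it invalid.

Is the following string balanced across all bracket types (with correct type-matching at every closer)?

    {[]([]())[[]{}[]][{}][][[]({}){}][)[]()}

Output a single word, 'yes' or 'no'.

Answer: no

Derivation:
pos 0: push '{'; stack = {
pos 1: push '['; stack = {[
pos 2: ']' matches '['; pop; stack = {
pos 3: push '('; stack = {(
pos 4: push '['; stack = {([
pos 5: ']' matches '['; pop; stack = {(
pos 6: push '('; stack = {((
pos 7: ')' matches '('; pop; stack = {(
pos 8: ')' matches '('; pop; stack = {
pos 9: push '['; stack = {[
pos 10: push '['; stack = {[[
pos 11: ']' matches '['; pop; stack = {[
pos 12: push '{'; stack = {[{
pos 13: '}' matches '{'; pop; stack = {[
pos 14: push '['; stack = {[[
pos 15: ']' matches '['; pop; stack = {[
pos 16: ']' matches '['; pop; stack = {
pos 17: push '['; stack = {[
pos 18: push '{'; stack = {[{
pos 19: '}' matches '{'; pop; stack = {[
pos 20: ']' matches '['; pop; stack = {
pos 21: push '['; stack = {[
pos 22: ']' matches '['; pop; stack = {
pos 23: push '['; stack = {[
pos 24: push '['; stack = {[[
pos 25: ']' matches '['; pop; stack = {[
pos 26: push '('; stack = {[(
pos 27: push '{'; stack = {[({
pos 28: '}' matches '{'; pop; stack = {[(
pos 29: ')' matches '('; pop; stack = {[
pos 30: push '{'; stack = {[{
pos 31: '}' matches '{'; pop; stack = {[
pos 32: ']' matches '['; pop; stack = {
pos 33: push '['; stack = {[
pos 34: saw closer ')' but top of stack is '[' (expected ']') → INVALID
Verdict: type mismatch at position 34: ')' closes '[' → no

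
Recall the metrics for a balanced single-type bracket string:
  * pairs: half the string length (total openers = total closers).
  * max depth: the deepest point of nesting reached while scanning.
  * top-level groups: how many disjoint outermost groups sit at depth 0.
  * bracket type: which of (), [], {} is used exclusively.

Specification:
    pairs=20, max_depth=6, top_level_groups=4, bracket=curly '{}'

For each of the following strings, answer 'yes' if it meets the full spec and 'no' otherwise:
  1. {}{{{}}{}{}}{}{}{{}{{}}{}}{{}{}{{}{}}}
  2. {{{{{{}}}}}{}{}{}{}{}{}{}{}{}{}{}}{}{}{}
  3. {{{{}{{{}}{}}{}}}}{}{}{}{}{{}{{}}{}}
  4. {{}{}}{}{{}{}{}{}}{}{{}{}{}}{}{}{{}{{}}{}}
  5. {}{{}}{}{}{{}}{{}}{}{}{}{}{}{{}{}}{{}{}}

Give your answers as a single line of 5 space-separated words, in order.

String 1 '{}{{{}}{}{}}{}{}{{}{{}}{}}{{}{}{{}{}}}': depth seq [1 0 1 2 3 2 1 2 1 2 1 0 1 0 1 0 1 2 1 2 3 2 1 2 1 0 1 2 1 2 1 2 3 2 3 2 1 0]
  -> pairs=19 depth=3 groups=6 -> no
String 2 '{{{{{{}}}}}{}{}{}{}{}{}{}{}{}{}{}}{}{}{}': depth seq [1 2 3 4 5 6 5 4 3 2 1 2 1 2 1 2 1 2 1 2 1 2 1 2 1 2 1 2 1 2 1 2 1 0 1 0 1 0 1 0]
  -> pairs=20 depth=6 groups=4 -> yes
String 3 '{{{{}{{{}}{}}{}}}}{}{}{}{}{{}{{}}{}}': depth seq [1 2 3 4 3 4 5 6 5 4 5 4 3 4 3 2 1 0 1 0 1 0 1 0 1 0 1 2 1 2 3 2 1 2 1 0]
  -> pairs=18 depth=6 groups=6 -> no
String 4 '{{}{}}{}{{}{}{}{}}{}{{}{}{}}{}{}{{}{{}}{}}': depth seq [1 2 1 2 1 0 1 0 1 2 1 2 1 2 1 2 1 0 1 0 1 2 1 2 1 2 1 0 1 0 1 0 1 2 1 2 3 2 1 2 1 0]
  -> pairs=21 depth=3 groups=8 -> no
String 5 '{}{{}}{}{}{{}}{{}}{}{}{}{}{}{{}{}}{{}{}}': depth seq [1 0 1 2 1 0 1 0 1 0 1 2 1 0 1 2 1 0 1 0 1 0 1 0 1 0 1 0 1 2 1 2 1 0 1 2 1 2 1 0]
  -> pairs=20 depth=2 groups=13 -> no

Answer: no yes no no no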